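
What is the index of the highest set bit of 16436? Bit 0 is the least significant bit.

14

16436 = 100000000110100
The topmost 1 is at position 14 (since 2^14 = 16384 ≤ 16436 < 32768).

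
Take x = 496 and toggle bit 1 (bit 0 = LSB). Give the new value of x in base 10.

498

x = 000111110000
bit 1 is currently 0; toggle it via x ^ (1 << 1) = x ^ 2
→ 000111110010 = 498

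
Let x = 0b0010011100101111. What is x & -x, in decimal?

1

x = 10011100101111 = 10031
-x (two's complement) = …01100011010001
AND   = 00000000000001 = 1
(x & -x isolates the lowest set bit of x.)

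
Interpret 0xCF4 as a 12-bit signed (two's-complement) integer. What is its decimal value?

-780

pattern = 110011110100 (MSB is 1 ⇒ negative)
Invert: 001100001011, add 1 → 001100001100 = 780, so the value is -780.
(Equivalently: 3316 - 2^12 = 3316 - 4096 = -780.)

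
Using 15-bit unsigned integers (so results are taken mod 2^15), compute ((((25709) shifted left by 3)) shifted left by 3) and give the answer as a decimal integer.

6976

25709 = 110010001101101
→ shifted left by 3 (mod 2^15) → 010001101101000 = 9064
→ shifted left by 3 (mod 2^15) → 001101101000000 = 6976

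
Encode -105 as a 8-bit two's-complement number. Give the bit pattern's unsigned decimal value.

105 in 8 bits: 01101001
Invert: 10010110
Add 1:  10010111 = 151
(Check: 2^8 - 105 = 256 - 105 = 151.)

151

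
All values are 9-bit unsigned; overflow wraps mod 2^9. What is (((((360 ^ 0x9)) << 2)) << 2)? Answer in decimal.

16

360 = 101101000
0x9 = 000001001
→ ^ → 101100001 = 353
→ << 2 (mod 2^9) → 110000100 = 388
→ << 2 (mod 2^9) → 000010000 = 16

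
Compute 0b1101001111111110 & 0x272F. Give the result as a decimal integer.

814

a = 1101001111111110
0x272F = 0010011100101111
AND → 0000001100101110 = 814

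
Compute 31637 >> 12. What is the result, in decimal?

31637 = 111101110010101
shift right by 12 → 000000000000111 = 7
(equivalently, floor(31637 / 4096))

7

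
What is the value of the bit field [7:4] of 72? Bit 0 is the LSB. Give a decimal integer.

v = 0001001000
Shift right by 4: 000100
Mask low 4 bits: 0100 = 4

4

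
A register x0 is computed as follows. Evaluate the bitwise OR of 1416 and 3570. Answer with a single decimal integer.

1416 = 010110001000
3570 = 110111110010
 OR → 110111111010 = 3578

3578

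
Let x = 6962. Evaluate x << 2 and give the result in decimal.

6962 = 001101100110010
shift left by 2 → 110110011001000 = 27848
(equivalently, 6962 × 2^2 = 6962 × 4)

27848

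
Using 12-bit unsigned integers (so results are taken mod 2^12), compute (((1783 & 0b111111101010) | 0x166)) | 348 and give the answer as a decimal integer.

2046

1783 = 011011110111
0b111111101010 = 111111101010
→ & → 011011100010 = 1762
0x166 = 000101100110
→ | → 011111100110 = 2022
348 = 000101011100
→ | → 011111111110 = 2046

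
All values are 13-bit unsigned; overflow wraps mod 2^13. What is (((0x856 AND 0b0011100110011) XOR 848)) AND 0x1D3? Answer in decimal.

0x856 = 0100001010110
0b0011100110011 = 0011100110011
→ AND → 0000000010010 = 18
848 = 0001101010000
→ XOR → 0001101000010 = 834
0x1D3 = 0000111010011
→ AND → 0000101000010 = 322

322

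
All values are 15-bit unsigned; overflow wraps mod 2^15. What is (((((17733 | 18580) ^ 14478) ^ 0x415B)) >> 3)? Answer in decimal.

17733 = 100010101000101
18580 = 100100010010100
→ | → 100110111010101 = 19925
14478 = 011100010001110
→ ^ → 111010101011011 = 30043
0x415B = 100000101011011
→ ^ → 011010000000000 = 13312
→ >> 3 → 000011010000000 = 1664

1664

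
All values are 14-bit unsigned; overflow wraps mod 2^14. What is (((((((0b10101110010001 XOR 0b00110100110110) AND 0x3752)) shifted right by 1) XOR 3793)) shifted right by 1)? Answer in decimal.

3816

0b10101110010001 = 10101110010001
0b00110100110110 = 00110100110110
→ XOR → 10011010100111 = 9895
0x3752 = 11011101010010
→ AND → 10011000000010 = 9730
→ shifted right by 1 → 01001100000001 = 4865
3793 = 00111011010001
→ XOR → 01110111010000 = 7632
→ shifted right by 1 → 00111011101000 = 3816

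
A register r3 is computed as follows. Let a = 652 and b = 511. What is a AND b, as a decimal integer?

652 = 1010001100
511 = 0111111111
AND → 0010001100 = 140

140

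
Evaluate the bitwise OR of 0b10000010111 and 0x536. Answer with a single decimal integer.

1335

a = 10000010111
0x536 = 10100110110
 OR → 10100110111 = 1335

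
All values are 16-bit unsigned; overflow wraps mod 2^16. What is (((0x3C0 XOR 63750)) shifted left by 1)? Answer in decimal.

62860

0x3C0 = 0000001111000000
63750 = 1111100100000110
→ XOR → 1111101011000110 = 64198
→ shifted left by 1 (mod 2^16) → 1111010110001100 = 62860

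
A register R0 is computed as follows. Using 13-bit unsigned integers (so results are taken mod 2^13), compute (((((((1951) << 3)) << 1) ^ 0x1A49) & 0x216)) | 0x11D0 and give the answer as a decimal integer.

1951 = 0011110011111
→ << 3 (mod 2^13) → 1110011111000 = 7416
→ << 1 (mod 2^13) → 1100111110000 = 6640
0x1A49 = 1101001001001
→ ^ → 0001110111001 = 953
0x216 = 0001000010110
→ & → 0001000010000 = 528
0x11D0 = 1000111010000
→ | → 1001111010000 = 5072

5072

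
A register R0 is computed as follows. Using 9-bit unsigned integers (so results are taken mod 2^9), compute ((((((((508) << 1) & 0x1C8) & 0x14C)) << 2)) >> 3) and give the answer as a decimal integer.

508 = 111111100
→ << 1 (mod 2^9) → 111111000 = 504
0x1C8 = 111001000
→ & → 111001000 = 456
0x14C = 101001100
→ & → 101001000 = 328
→ << 2 (mod 2^9) → 100100000 = 288
→ >> 3 → 000100100 = 36

36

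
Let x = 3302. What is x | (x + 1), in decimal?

x = 110011100110 = 3302
x + 1 = 110011100111
OR    = 110011100111 = 3303
(x | (x + 1) sets the lowest cleared bit.)

3303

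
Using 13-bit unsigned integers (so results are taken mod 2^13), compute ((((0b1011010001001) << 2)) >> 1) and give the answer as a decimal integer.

0b1011010001001 = 1011010001001
→ << 2 (mod 2^13) → 1101000100100 = 6692
→ >> 1 → 0110100010010 = 3346

3346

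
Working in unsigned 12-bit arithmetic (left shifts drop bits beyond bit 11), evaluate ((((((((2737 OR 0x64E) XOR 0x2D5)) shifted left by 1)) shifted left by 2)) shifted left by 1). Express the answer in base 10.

2737 = 101010110001
0x64E = 011001001110
→ OR → 111011111111 = 3839
0x2D5 = 001011010101
→ XOR → 110000101010 = 3114
→ shifted left by 1 (mod 2^12) → 100001010100 = 2132
→ shifted left by 2 (mod 2^12) → 000101010000 = 336
→ shifted left by 1 (mod 2^12) → 001010100000 = 672

672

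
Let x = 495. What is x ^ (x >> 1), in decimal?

280

x = 111101111 = 495
x>>1 = 011110111
XOR  = 100011000 = 280
(x ^ (x >> 1) gives the standard binary-reflected Gray code of x.)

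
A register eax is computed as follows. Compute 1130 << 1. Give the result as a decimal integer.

2260

1130 = 010001101010
shift left by 1 → 100011010100 = 2260
(equivalently, 1130 × 2^1 = 1130 × 2)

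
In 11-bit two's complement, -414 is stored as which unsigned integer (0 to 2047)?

1634

414 in 11 bits: 00110011110
Invert: 11001100001
Add 1:  11001100010 = 1634
(Check: 2^11 - 414 = 2048 - 414 = 1634.)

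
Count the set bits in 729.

729 = 1011011001
Count the 1s: 1 + 1 + 1 + 1 + 1 + 1 = 6

6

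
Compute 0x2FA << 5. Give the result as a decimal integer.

0x2FA = 000001011111010
shift left by 5 → 101111101000000 = 24384
(equivalently, 762 × 2^5 = 762 × 32)

24384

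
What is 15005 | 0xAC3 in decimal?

15005 = 11101010011101
0xAC3 = 00101011000011
 OR → 11101011011111 = 15071

15071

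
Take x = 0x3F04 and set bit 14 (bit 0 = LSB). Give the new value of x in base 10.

x = 011111100000100
bit 14 is currently 0; set it via x | (1 << 14) = x | 16384
→ 111111100000100 = 32516

32516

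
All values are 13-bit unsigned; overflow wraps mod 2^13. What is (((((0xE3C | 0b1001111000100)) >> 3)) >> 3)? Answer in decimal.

0xE3C = 0111000111100
0b1001111000100 = 1001111000100
→ | → 1111111111100 = 8188
→ >> 3 → 0001111111111 = 1023
→ >> 3 → 0000001111111 = 127

127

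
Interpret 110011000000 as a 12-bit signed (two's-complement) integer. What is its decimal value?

-832

pattern = 110011000000 (MSB is 1 ⇒ negative)
Invert: 001100111111, add 1 → 001101000000 = 832, so the value is -832.
(Equivalently: 3264 - 2^12 = 3264 - 4096 = -832.)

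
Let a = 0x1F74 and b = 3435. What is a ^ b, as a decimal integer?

0x1F74 = 1111101110100
3435 = 0110101101011
XOR → 1001000011111 = 4639

4639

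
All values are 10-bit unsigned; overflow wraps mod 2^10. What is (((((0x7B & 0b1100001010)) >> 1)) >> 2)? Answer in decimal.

0x7B = 0001111011
0b1100001010 = 1100001010
→ & → 0000001010 = 10
→ >> 1 → 0000000101 = 5
→ >> 2 → 0000000001 = 1

1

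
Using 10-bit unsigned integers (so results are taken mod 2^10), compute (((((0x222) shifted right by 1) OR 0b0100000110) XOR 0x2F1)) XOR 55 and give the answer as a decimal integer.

977

0x222 = 1000100010
→ shifted right by 1 → 0100010001 = 273
0b0100000110 = 0100000110
→ OR → 0100010111 = 279
0x2F1 = 1011110001
→ XOR → 1111100110 = 998
55 = 0000110111
→ XOR → 1111010001 = 977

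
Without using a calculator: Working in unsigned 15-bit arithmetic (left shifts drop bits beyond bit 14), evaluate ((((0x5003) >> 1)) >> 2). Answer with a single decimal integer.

0x5003 = 101000000000011
→ >> 1 → 010100000000001 = 10241
→ >> 2 → 000101000000000 = 2560

2560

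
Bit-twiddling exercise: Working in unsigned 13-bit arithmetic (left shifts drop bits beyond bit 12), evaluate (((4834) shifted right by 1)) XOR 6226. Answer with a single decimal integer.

4834 = 1001011100010
→ shifted right by 1 → 0100101110001 = 2417
6226 = 1100001010010
→ XOR → 1000100100011 = 4387

4387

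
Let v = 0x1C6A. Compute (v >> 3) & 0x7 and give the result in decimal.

v = 1110001101010
Shift right by 3: 1110001101
Mask low 3 bits: 101 = 5

5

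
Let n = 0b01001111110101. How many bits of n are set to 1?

n = 1001111110101
Count the 1s: 1 + 1 + 1 + 1 + 1 + 1 + 1 + 1 + 1 = 9

9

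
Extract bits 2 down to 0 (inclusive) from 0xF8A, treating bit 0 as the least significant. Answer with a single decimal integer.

2

v = 111110001010
Shift right by 0: 111110001010
Mask low 3 bits: 010 = 2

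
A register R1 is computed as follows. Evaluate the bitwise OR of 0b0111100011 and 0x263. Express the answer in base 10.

995

a = 0111100011
0x263 = 1001100011
 OR → 1111100011 = 995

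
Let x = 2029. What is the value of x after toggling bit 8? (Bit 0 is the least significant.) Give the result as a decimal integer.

1773

x = 11111101101
bit 8 is currently 1; toggle it via x ^ (1 << 8) = x ^ 256
→ 11011101101 = 1773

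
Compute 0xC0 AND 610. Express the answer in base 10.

64

0xC0 = 0011000000
610 = 1001100010
AND → 0001000000 = 64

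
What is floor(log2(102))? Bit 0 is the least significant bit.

6

102 = 1100110
The topmost 1 is at position 6 (since 2^6 = 64 ≤ 102 < 128).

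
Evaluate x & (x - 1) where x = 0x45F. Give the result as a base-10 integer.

1118

x = 10001011111 = 1119
x - 1 = 10001011110
AND   = 10001011110 = 1118
(x & (x - 1) clears the lowest set bit of x.)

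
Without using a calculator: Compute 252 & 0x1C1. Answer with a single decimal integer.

252 = 011111100
0x1C1 = 111000001
AND → 011000000 = 192

192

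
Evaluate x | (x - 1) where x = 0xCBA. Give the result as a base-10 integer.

x = 110010111010 = 3258
x - 1 = 110010111001
OR    = 110010111011 = 3259
(x | (x - 1) sets all bits below the lowest set bit.)

3259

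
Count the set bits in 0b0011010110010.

n = 11010110010
Count the 1s: 1 + 1 + 1 + 1 + 1 + 1 = 6

6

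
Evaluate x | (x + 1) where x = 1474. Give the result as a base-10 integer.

1475

x = 10111000010 = 1474
x + 1 = 10111000011
OR    = 10111000011 = 1475
(x | (x + 1) sets the lowest cleared bit.)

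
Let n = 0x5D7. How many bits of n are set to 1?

8

0x5D7 = 10111010111
Count the 1s: 1 + 1 + 1 + 1 + 1 + 1 + 1 + 1 = 8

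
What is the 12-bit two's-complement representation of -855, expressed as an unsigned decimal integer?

855 in 12 bits: 001101010111
Invert: 110010101000
Add 1:  110010101001 = 3241
(Check: 2^12 - 855 = 4096 - 855 = 3241.)

3241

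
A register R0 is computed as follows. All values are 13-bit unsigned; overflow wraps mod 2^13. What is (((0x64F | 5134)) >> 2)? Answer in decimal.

0x64F = 0011001001111
5134 = 1010000001110
→ | → 1011001001111 = 5711
→ >> 2 → 0010110010011 = 1427

1427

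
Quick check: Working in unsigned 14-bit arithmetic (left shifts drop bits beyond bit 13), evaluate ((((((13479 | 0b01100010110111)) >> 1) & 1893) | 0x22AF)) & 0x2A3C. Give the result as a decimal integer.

13479 = 11010010100111
0b01100010110111 = 01100010110111
→ | → 11110010110111 = 15543
→ >> 1 → 01111001011011 = 7771
1893 = 00011101100101
→ & → 00011001000001 = 1601
0x22AF = 10001010101111
→ | → 10011011101111 = 9967
0x2A3C = 10101000111100
→ & → 10001000101100 = 8748

8748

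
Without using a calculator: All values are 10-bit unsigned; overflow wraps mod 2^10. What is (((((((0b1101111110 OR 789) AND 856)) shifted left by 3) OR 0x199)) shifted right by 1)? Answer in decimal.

0b1101111110 = 1101111110
789 = 1100010101
→ OR → 1101111111 = 895
856 = 1101011000
→ AND → 1101011000 = 856
→ shifted left by 3 (mod 2^10) → 1011000000 = 704
0x199 = 0110011001
→ OR → 1111011001 = 985
→ shifted right by 1 → 0111101100 = 492

492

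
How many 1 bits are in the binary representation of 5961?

5961 = 1011101001001
Count the 1s: 1 + 1 + 1 + 1 + 1 + 1 + 1 = 7

7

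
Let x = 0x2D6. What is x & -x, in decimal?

x = 1011010110 = 726
-x (two's complement) = …0100101010
AND   = 0000000010 = 2
(x & -x isolates the lowest set bit of x.)

2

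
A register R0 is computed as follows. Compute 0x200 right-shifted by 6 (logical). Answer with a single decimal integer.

8

0x200 = 1000000000
shift right by 6 → 0000001000 = 8
(equivalently, floor(512 / 64))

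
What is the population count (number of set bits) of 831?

8

831 = 1100111111
Count the 1s: 1 + 1 + 1 + 1 + 1 + 1 + 1 + 1 = 8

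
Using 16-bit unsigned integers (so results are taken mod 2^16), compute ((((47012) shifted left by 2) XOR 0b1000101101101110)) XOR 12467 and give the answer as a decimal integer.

47012 = 1011011110100100
→ shifted left by 2 (mod 2^16) → 1101111010010000 = 56976
0b1000101101101110 = 1000101101101110
→ XOR → 0101010111111110 = 22014
12467 = 0011000010110011
→ XOR → 0110010101001101 = 25933

25933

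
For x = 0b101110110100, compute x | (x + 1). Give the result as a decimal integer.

x = 101110110100 = 2996
x + 1 = 101110110101
OR    = 101110110101 = 2997
(x | (x + 1) sets the lowest cleared bit.)

2997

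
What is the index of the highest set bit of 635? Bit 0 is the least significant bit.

9

635 = 1001111011
The topmost 1 is at position 9 (since 2^9 = 512 ≤ 635 < 1024).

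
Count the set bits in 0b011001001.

n = 11001001
Count the 1s: 1 + 1 + 1 + 1 = 4

4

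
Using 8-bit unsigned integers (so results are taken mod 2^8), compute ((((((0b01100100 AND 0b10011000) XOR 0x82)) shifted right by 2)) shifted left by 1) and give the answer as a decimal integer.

0b01100100 = 01100100
0b10011000 = 10011000
→ AND → 00000000 = 0
0x82 = 10000010
→ XOR → 10000010 = 130
→ shifted right by 2 → 00100000 = 32
→ shifted left by 1 (mod 2^8) → 01000000 = 64

64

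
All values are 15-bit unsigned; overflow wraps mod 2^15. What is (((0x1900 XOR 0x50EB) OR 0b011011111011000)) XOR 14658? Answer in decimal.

0x1900 = 001100100000000
0x50EB = 101000011101011
→ XOR → 100100111101011 = 18923
0b011011111011000 = 011011111011000
→ OR → 111111111111011 = 32763
14658 = 011100101000010
→ XOR → 100011010111001 = 18105

18105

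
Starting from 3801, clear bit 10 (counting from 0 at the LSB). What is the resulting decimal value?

2777

x = 111011011001
bit 10 is currently 1; clear it via x & ~(1 << 10) = x & ~1024
→ 101011011001 = 2777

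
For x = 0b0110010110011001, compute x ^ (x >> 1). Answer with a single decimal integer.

22357

x = 110010110011001 = 26009
x>>1 = 011001011001100
XOR  = 101011101010101 = 22357
(x ^ (x >> 1) gives the standard binary-reflected Gray code of x.)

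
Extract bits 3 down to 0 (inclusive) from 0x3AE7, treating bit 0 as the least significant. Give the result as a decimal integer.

v = 11101011100111
Shift right by 0: 11101011100111
Mask low 4 bits: 0111 = 7

7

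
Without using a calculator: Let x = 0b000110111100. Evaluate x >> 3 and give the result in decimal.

55

x = 110111100
shift right by 3 → 000110111 = 55
(equivalently, floor(444 / 8))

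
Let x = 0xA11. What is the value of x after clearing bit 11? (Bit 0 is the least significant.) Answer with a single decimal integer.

x = 101000010001
bit 11 is currently 1; clear it via x & ~(1 << 11) = x & ~2048
→ 001000010001 = 529

529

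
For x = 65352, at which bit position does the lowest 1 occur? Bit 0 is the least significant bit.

3

65352 = 1111111101001000
Trailing zeros: 3, so the lowest set bit is bit 3 (value 8).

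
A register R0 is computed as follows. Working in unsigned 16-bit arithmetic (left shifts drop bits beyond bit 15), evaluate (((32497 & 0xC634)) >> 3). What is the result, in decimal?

2246

32497 = 0111111011110001
0xC634 = 1100011000110100
→ & → 0100011000110000 = 17968
→ >> 3 → 0000100011000110 = 2246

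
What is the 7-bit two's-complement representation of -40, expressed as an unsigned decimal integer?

88

40 in 7 bits: 0101000
Invert: 1010111
Add 1:  1011000 = 88
(Check: 2^7 - 40 = 128 - 40 = 88.)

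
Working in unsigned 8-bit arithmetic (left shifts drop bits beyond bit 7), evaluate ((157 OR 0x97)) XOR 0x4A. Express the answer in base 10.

157 = 10011101
0x97 = 10010111
→ OR → 10011111 = 159
0x4A = 01001010
→ XOR → 11010101 = 213

213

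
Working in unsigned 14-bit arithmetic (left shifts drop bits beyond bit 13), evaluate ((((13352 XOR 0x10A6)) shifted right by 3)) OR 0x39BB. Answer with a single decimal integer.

13352 = 11010000101000
0x10A6 = 01000010100110
→ XOR → 10010010001110 = 9358
→ shifted right by 3 → 00010010010001 = 1169
0x39BB = 11100110111011
→ OR → 11110110111011 = 15803

15803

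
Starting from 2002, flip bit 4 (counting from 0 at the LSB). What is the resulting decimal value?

1986

x = 011111010010
bit 4 is currently 1; toggle it via x ^ (1 << 4) = x ^ 16
→ 011111000010 = 1986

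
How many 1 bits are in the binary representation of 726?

726 = 1011010110
Count the 1s: 1 + 1 + 1 + 1 + 1 + 1 = 6

6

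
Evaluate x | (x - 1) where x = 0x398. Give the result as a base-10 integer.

927

x = 1110011000 = 920
x - 1 = 1110010111
OR    = 1110011111 = 927
(x | (x - 1) sets all bits below the lowest set bit.)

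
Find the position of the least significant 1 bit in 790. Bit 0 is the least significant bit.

1

790 = 1100010110
Trailing zeros: 1, so the lowest set bit is bit 1 (value 2).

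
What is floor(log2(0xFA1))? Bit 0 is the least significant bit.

11

0xFA1 = 111110100001
The topmost 1 is at position 11 (since 2^11 = 2048 ≤ 4001 < 4096).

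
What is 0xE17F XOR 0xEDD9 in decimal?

3238

0xE17F = 1110000101111111
0xEDD9 = 1110110111011001
XOR → 0000110010100110 = 3238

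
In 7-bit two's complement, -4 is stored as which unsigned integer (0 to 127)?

124

4 in 7 bits: 0000100
Invert: 1111011
Add 1:  1111100 = 124
(Check: 2^7 - 4 = 128 - 4 = 124.)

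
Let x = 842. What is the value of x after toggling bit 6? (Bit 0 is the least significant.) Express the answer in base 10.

778

x = 1101001010
bit 6 is currently 1; toggle it via x ^ (1 << 6) = x ^ 64
→ 1100001010 = 778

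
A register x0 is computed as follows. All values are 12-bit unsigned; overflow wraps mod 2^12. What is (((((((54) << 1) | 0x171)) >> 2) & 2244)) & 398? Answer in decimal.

54 = 000000110110
→ << 1 (mod 2^12) → 000001101100 = 108
0x171 = 000101110001
→ | → 000101111101 = 381
→ >> 2 → 000001011111 = 95
2244 = 100011000100
→ & → 000001000100 = 68
398 = 000110001110
→ & → 000000000100 = 4

4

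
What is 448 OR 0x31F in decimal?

448 = 0111000000
0x31F = 1100011111
 OR → 1111011111 = 991

991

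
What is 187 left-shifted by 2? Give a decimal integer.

748

187 = 0010111011
shift left by 2 → 1011101100 = 748
(equivalently, 187 × 2^2 = 187 × 4)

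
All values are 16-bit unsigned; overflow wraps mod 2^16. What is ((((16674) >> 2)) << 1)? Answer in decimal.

8336

16674 = 0100000100100010
→ >> 2 → 0001000001001000 = 4168
→ << 1 (mod 2^16) → 0010000010010000 = 8336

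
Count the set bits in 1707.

1707 = 11010101011
Count the 1s: 1 + 1 + 1 + 1 + 1 + 1 + 1 = 7

7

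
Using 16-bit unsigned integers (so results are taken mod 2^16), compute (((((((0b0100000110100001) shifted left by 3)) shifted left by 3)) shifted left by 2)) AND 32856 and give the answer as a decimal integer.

0b0100000110100001 = 0100000110100001
→ shifted left by 3 (mod 2^16) → 0000110100001000 = 3336
→ shifted left by 3 (mod 2^16) → 0110100001000000 = 26688
→ shifted left by 2 (mod 2^16) → 1010000100000000 = 41216
32856 = 1000000001011000
→ AND → 1000000000000000 = 32768

32768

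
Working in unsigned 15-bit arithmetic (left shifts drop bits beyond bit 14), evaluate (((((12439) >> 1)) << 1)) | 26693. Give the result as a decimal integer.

30935

12439 = 011000010010111
→ >> 1 → 001100001001011 = 6219
→ << 1 (mod 2^15) → 011000010010110 = 12438
26693 = 110100001000101
→ | → 111100011010111 = 30935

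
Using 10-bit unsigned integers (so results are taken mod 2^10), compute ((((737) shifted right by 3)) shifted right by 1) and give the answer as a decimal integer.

737 = 1011100001
→ shifted right by 3 → 0001011100 = 92
→ shifted right by 1 → 0000101110 = 46

46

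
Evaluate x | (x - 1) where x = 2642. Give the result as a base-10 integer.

2643

x = 101001010010 = 2642
x - 1 = 101001010001
OR    = 101001010011 = 2643
(x | (x - 1) sets all bits below the lowest set bit.)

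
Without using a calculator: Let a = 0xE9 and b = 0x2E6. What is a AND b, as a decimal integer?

0xE9 = 0011101001
0x2E6 = 1011100110
AND → 0011100000 = 224

224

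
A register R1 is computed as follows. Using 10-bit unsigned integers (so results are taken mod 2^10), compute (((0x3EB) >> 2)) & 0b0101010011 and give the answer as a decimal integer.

82

0x3EB = 1111101011
→ >> 2 → 0011111010 = 250
0b0101010011 = 0101010011
→ & → 0001010010 = 82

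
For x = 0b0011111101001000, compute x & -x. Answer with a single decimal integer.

x = 11111101001000 = 16200
-x (two's complement) = …00000010111000
AND   = 00000000001000 = 8
(x & -x isolates the lowest set bit of x.)

8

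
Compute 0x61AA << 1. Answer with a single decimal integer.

0x61AA = 0110000110101010
shift left by 1 → 1100001101010100 = 50004
(equivalently, 25002 × 2^1 = 25002 × 2)

50004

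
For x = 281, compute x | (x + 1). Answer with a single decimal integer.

283

x = 100011001 = 281
x + 1 = 100011010
OR    = 100011011 = 283
(x | (x + 1) sets the lowest cleared bit.)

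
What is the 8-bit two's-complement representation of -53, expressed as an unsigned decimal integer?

53 in 8 bits: 00110101
Invert: 11001010
Add 1:  11001011 = 203
(Check: 2^8 - 53 = 256 - 53 = 203.)

203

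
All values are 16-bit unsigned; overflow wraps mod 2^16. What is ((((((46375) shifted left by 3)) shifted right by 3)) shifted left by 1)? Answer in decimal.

46375 = 1011010100100111
→ shifted left by 3 (mod 2^16) → 1010100100111000 = 43320
→ shifted right by 3 → 0001010100100111 = 5415
→ shifted left by 1 (mod 2^16) → 0010101001001110 = 10830

10830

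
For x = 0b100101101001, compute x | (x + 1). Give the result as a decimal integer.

2411

x = 100101101001 = 2409
x + 1 = 100101101010
OR    = 100101101011 = 2411
(x | (x + 1) sets the lowest cleared bit.)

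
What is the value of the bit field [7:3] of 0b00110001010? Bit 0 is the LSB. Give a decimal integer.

v = 00110001010
Shift right by 3: 00110001
Mask low 5 bits: 10001 = 17

17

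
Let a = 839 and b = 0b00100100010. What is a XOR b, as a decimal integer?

613

839 = 1101000111
b = 0100100010
XOR → 1001100101 = 613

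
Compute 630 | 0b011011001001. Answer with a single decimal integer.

630 = 01001110110
b = 11011001001
 OR → 11011111111 = 1791

1791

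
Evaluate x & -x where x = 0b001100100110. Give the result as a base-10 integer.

x = 1100100110 = 806
-x (two's complement) = …0011011010
AND   = 0000000010 = 2
(x & -x isolates the lowest set bit of x.)

2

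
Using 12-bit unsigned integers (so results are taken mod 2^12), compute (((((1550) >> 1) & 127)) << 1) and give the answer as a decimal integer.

14

1550 = 011000001110
→ >> 1 → 001100000111 = 775
127 = 000001111111
→ & → 000000000111 = 7
→ << 1 (mod 2^12) → 000000001110 = 14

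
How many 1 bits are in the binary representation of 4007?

4007 = 111110100111
Count the 1s: 1 + 1 + 1 + 1 + 1 + 1 + 1 + 1 + 1 = 9

9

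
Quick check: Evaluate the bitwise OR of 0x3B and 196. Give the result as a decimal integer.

0x3B = 00111011
196 = 11000100
 OR → 11111111 = 255

255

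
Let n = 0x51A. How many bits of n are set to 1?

5

0x51A = 10100011010
Count the 1s: 1 + 1 + 1 + 1 + 1 = 5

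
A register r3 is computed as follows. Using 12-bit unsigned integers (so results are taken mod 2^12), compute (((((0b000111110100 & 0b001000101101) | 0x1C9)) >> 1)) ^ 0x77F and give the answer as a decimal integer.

0b000111110100 = 000111110100
0b001000101101 = 001000101101
→ & → 000000100100 = 36
0x1C9 = 000111001001
→ | → 000111101101 = 493
→ >> 1 → 000011110110 = 246
0x77F = 011101111111
→ ^ → 011110001001 = 1929

1929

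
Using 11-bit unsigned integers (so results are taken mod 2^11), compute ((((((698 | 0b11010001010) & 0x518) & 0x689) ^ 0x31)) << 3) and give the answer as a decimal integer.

698 = 01010111010
0b11010001010 = 11010001010
→ | → 11010111010 = 1722
0x518 = 10100011000
→ & → 10000011000 = 1048
0x689 = 11010001001
→ & → 10000001000 = 1032
0x31 = 00000110001
→ ^ → 10000111001 = 1081
→ << 3 (mod 2^11) → 00111001000 = 456

456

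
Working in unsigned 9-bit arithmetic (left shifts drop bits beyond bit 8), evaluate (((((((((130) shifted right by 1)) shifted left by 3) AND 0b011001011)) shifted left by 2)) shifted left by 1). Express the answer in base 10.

130 = 010000010
→ shifted right by 1 → 001000001 = 65
→ shifted left by 3 (mod 2^9) → 000001000 = 8
0b011001011 = 011001011
→ AND → 000001000 = 8
→ shifted left by 2 (mod 2^9) → 000100000 = 32
→ shifted left by 1 (mod 2^9) → 001000000 = 64

64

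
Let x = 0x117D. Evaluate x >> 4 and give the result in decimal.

0x117D = 1000101111101
shift right by 4 → 0000100010111 = 279
(equivalently, floor(4477 / 16))

279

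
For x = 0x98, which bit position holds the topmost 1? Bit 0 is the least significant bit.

0x98 = 10011000
The topmost 1 is at position 7 (since 2^7 = 128 ≤ 152 < 256).

7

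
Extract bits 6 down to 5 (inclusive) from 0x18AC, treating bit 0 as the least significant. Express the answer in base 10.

v = 1100010101100
Shift right by 5: 11000101
Mask low 2 bits: 01 = 1

1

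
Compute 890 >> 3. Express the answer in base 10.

111

890 = 1101111010
shift right by 3 → 0001101111 = 111
(equivalently, floor(890 / 8))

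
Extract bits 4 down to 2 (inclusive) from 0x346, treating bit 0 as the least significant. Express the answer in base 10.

1

v = 01101000110
Shift right by 2: 011010001
Mask low 3 bits: 001 = 1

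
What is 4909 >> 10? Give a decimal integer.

4909 = 1001100101101
shift right by 10 → 0000000000100 = 4
(equivalently, floor(4909 / 1024))

4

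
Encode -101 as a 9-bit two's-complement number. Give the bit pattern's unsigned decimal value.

411

101 in 9 bits: 001100101
Invert: 110011010
Add 1:  110011011 = 411
(Check: 2^9 - 101 = 512 - 101 = 411.)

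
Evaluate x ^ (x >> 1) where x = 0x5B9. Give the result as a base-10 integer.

x = 10110111001 = 1465
x>>1 = 01011011100
XOR  = 11101100101 = 1893
(x ^ (x >> 1) gives the standard binary-reflected Gray code of x.)

1893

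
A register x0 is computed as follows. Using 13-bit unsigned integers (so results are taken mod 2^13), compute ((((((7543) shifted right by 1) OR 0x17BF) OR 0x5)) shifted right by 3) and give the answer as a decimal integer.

7543 = 1110101110111
→ shifted right by 1 → 0111010111011 = 3771
0x17BF = 1011110111111
→ OR → 1111110111111 = 8127
0x5 = 0000000000101
→ OR → 1111110111111 = 8127
→ shifted right by 3 → 0001111110111 = 1015

1015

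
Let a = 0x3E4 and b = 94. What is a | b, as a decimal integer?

0x3E4 = 1111100100
94 = 0001011110
 OR → 1111111110 = 1022

1022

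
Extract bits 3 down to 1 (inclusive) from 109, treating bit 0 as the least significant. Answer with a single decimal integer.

6

v = 001101101
Shift right by 1: 00110110
Mask low 3 bits: 110 = 6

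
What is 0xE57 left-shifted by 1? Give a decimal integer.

7342

0xE57 = 0111001010111
shift left by 1 → 1110010101110 = 7342
(equivalently, 3671 × 2^1 = 3671 × 2)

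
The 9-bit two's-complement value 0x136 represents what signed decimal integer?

-202

pattern = 100110110 (MSB is 1 ⇒ negative)
Invert: 011001001, add 1 → 011001010 = 202, so the value is -202.
(Equivalently: 310 - 2^9 = 310 - 512 = -202.)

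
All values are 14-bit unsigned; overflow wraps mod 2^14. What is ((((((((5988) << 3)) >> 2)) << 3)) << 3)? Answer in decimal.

12800

5988 = 01011101100100
→ << 3 (mod 2^14) → 11101100100000 = 15136
→ >> 2 → 00111011001000 = 3784
→ << 3 (mod 2^14) → 11011001000000 = 13888
→ << 3 (mod 2^14) → 11001000000000 = 12800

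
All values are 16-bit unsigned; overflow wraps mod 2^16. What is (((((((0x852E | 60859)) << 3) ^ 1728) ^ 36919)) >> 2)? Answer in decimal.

0x852E = 1000010100101110
60859 = 1110110110111011
→ | → 1110110110111111 = 60863
→ << 3 (mod 2^16) → 0110110111111000 = 28152
1728 = 0000011011000000
→ ^ → 0110101100111000 = 27448
36919 = 1001000000110111
→ ^ → 1111101100001111 = 64271
→ >> 2 → 0011111011000011 = 16067

16067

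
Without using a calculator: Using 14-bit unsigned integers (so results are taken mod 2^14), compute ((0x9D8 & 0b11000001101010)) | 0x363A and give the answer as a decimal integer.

13946

0x9D8 = 00100111011000
0b11000001101010 = 11000001101010
→ & → 00000001001000 = 72
0x363A = 11011000111010
→ | → 11011001111010 = 13946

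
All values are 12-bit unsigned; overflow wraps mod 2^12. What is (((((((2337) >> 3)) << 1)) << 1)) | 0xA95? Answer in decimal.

3733

2337 = 100100100001
→ >> 3 → 000100100100 = 292
→ << 1 (mod 2^12) → 001001001000 = 584
→ << 1 (mod 2^12) → 010010010000 = 1168
0xA95 = 101010010101
→ | → 111010010101 = 3733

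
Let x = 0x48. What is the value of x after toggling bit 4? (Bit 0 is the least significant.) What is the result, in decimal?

88

x = 001001000
bit 4 is currently 0; toggle it via x ^ (1 << 4) = x ^ 16
→ 001011000 = 88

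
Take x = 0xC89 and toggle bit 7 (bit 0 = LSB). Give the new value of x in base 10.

3081

x = 110010001001
bit 7 is currently 1; toggle it via x ^ (1 << 7) = x ^ 128
→ 110000001001 = 3081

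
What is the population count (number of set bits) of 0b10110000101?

5

n = 10110000101
Count the 1s: 1 + 1 + 1 + 1 + 1 = 5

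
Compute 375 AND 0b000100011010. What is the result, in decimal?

375 = 101110111
b = 100011010
AND → 100010010 = 274

274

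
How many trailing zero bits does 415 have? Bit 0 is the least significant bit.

415 = 110011111
Trailing zeros: 0, so the lowest set bit is bit 0 (value 1).

0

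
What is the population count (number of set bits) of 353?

4

353 = 101100001
Count the 1s: 1 + 1 + 1 + 1 = 4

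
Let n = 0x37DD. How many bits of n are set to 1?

11

0x37DD = 11011111011101
Count the 1s: 1 + 1 + 1 + 1 + 1 + 1 + 1 + 1 + 1 + 1 + 1 = 11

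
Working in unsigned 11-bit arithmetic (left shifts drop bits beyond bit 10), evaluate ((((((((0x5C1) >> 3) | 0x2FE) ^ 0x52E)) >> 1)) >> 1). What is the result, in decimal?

0x5C1 = 10111000001
→ >> 3 → 00010111000 = 184
0x2FE = 01011111110
→ | → 01011111110 = 766
0x52E = 10100101110
→ ^ → 11111010000 = 2000
→ >> 1 → 01111101000 = 1000
→ >> 1 → 00111110100 = 500

500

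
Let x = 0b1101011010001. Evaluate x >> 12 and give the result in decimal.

1

x = 1101011010001
shift right by 12 → 0000000000001 = 1
(equivalently, floor(6865 / 4096))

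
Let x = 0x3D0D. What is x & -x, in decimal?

x = 11110100001101 = 15629
-x (two's complement) = …00001011110011
AND   = 00000000000001 = 1
(x & -x isolates the lowest set bit of x.)

1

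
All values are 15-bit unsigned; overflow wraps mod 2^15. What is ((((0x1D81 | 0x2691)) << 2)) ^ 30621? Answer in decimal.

0x1D81 = 001110110000001
0x2691 = 010011010010001
→ | → 011111110010001 = 16273
→ << 2 (mod 2^15) → 111111001000100 = 32324
30621 = 111011110011101
→ ^ → 000100111011001 = 2521

2521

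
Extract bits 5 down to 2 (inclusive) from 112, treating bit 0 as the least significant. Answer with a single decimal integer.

12

v = 001110000
Shift right by 2: 0011100
Mask low 4 bits: 1100 = 12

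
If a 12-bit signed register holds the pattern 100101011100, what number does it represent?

pattern = 100101011100 (MSB is 1 ⇒ negative)
Invert: 011010100011, add 1 → 011010100100 = 1700, so the value is -1700.
(Equivalently: 2396 - 2^12 = 2396 - 4096 = -1700.)

-1700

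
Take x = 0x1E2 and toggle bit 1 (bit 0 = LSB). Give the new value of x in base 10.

480

x = 000111100010
bit 1 is currently 1; toggle it via x ^ (1 << 1) = x ^ 2
→ 000111100000 = 480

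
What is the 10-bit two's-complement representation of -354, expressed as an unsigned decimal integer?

670

354 in 10 bits: 0101100010
Invert: 1010011101
Add 1:  1010011110 = 670
(Check: 2^10 - 354 = 1024 - 354 = 670.)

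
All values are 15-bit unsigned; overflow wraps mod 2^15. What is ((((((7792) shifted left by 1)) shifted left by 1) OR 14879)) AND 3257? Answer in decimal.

7792 = 001111001110000
→ shifted left by 1 (mod 2^15) → 011110011100000 = 15584
→ shifted left by 1 (mod 2^15) → 111100111000000 = 31168
14879 = 011101000011111
→ OR → 111101111011111 = 31711
3257 = 000110010111001
→ AND → 000100010011001 = 2201

2201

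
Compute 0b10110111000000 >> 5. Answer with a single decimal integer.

366

x = 10110111000000
shift right by 5 → 00000101101110 = 366
(equivalently, floor(11712 / 32))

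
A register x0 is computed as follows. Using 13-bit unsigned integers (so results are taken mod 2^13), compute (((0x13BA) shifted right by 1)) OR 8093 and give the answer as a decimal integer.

0x13BA = 1001110111010
→ shifted right by 1 → 0100111011101 = 2525
8093 = 1111110011101
→ OR → 1111111011101 = 8157

8157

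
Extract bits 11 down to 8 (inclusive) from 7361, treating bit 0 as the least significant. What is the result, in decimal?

12

v = 01110011000001
Shift right by 8: 011100
Mask low 4 bits: 1100 = 12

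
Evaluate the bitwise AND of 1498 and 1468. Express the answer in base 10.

1432

1498 = 10111011010
1468 = 10110111100
AND → 10110011000 = 1432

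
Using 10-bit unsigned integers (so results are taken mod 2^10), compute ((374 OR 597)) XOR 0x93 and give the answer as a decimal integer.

996

374 = 0101110110
597 = 1001010101
→ OR → 1101110111 = 887
0x93 = 0010010011
→ XOR → 1111100100 = 996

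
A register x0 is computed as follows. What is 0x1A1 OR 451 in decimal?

0x1A1 = 110100001
451 = 111000011
 OR → 111100011 = 483

483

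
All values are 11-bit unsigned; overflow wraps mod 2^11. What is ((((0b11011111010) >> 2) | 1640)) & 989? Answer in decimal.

0b11011111010 = 11011111010
→ >> 2 → 00110111110 = 446
1640 = 11001101000
→ | → 11111111110 = 2046
989 = 01111011101
→ & → 01111011100 = 988

988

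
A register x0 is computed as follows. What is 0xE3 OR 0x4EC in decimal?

1263

0xE3 = 00011100011
0x4EC = 10011101100
 OR → 10011101111 = 1263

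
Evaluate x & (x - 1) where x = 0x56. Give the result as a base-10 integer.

84

x = 1010110 = 86
x - 1 = 1010101
AND   = 1010100 = 84
(x & (x - 1) clears the lowest set bit of x.)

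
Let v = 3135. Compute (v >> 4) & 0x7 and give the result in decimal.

v = 00110000111111
Shift right by 4: 0011000011
Mask low 3 bits: 011 = 3

3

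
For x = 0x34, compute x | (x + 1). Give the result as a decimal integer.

53

x = 110100 = 52
x + 1 = 110101
OR    = 110101 = 53
(x | (x + 1) sets the lowest cleared bit.)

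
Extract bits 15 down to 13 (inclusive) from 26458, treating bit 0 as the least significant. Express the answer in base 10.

v = 0110011101011010
Shift right by 13: 011
Mask low 3 bits: 011 = 3

3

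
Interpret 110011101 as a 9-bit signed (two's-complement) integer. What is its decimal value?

-99

pattern = 110011101 (MSB is 1 ⇒ negative)
Invert: 001100010, add 1 → 001100011 = 99, so the value is -99.
(Equivalently: 413 - 2^9 = 413 - 512 = -99.)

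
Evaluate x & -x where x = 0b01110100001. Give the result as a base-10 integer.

1

x = 1110100001 = 929
-x (two's complement) = …0001011111
AND   = 0000000001 = 1
(x & -x isolates the lowest set bit of x.)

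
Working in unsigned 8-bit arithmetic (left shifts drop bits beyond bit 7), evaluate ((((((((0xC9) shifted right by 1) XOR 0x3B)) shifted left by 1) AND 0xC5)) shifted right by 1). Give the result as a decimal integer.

0xC9 = 11001001
→ shifted right by 1 → 01100100 = 100
0x3B = 00111011
→ XOR → 01011111 = 95
→ shifted left by 1 (mod 2^8) → 10111110 = 190
0xC5 = 11000101
→ AND → 10000100 = 132
→ shifted right by 1 → 01000010 = 66

66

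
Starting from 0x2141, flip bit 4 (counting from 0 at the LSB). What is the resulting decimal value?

x = 010000101000001
bit 4 is currently 0; toggle it via x ^ (1 << 4) = x ^ 16
→ 010000101010001 = 8529

8529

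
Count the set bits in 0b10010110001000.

5

n = 10010110001000
Count the 1s: 1 + 1 + 1 + 1 + 1 = 5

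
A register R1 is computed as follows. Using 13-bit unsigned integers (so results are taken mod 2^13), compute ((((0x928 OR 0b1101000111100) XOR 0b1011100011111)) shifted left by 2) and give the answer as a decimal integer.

0x928 = 0100100101000
0b1101000111100 = 1101000111100
→ OR → 1101100111100 = 6972
0b1011100011111 = 1011100011111
→ XOR → 0110000100011 = 3107
→ shifted left by 2 (mod 2^13) → 1000010001100 = 4236

4236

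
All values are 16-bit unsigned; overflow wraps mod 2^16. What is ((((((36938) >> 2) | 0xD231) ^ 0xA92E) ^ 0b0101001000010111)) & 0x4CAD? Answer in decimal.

36938 = 1001000001001010
→ >> 2 → 0010010000010010 = 9234
0xD231 = 1101001000110001
→ | → 1111011000110011 = 63027
0xA92E = 1010100100101110
→ ^ → 0101111100011101 = 24349
0b0101001000010111 = 0101001000010111
→ ^ → 0000110100001010 = 3338
0x4CAD = 0100110010101101
→ & → 0000110000001000 = 3080

3080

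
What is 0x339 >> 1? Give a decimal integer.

412

0x339 = 1100111001
shift right by 1 → 0110011100 = 412
(equivalently, floor(825 / 2))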